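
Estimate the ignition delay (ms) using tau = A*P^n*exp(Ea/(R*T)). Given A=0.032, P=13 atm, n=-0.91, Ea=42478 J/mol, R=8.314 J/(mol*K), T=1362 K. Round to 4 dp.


tau = A * P^n * exp(Ea/(R*T))
P^n = 13^(-0.91) = 0.09689727
Ea/(R*T) = 42478/(8.314*1362) = 3.751258
exp(Ea/(R*T)) = 42.574607
tau = 0.032 * 0.09689727 * 42.574607 = 0.1320 ms


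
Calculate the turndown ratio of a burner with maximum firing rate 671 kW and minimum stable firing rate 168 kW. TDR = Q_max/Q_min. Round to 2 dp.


TDR = Q_max / Q_min
TDR = 671 / 168 = 3.99


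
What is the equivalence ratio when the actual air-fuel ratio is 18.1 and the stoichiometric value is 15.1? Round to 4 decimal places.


phi = AFR_stoich / AFR_actual
phi = 15.1 / 18.1 = 0.8343


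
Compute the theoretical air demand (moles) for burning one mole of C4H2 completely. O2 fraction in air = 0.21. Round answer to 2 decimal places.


Balanced combustion: C4H2 + 4.5 O2 -> 4 CO2 + 1 H2O
O2 needed = C + H/4 = 4 + 2/4 = 4.50 moles
Air moles = O2 / 0.21 = 4.50 / 0.21 = 21.43 moles air


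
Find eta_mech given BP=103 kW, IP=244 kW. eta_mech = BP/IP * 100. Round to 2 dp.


eta_mech = (BP / IP) * 100
Ratio = 103 / 244 = 0.4221
eta_mech = 0.4221 * 100 = 42.21%


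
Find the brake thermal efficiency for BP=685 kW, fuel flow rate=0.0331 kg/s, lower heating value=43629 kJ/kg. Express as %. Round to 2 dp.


eta_BTE = (BP / (mf * LHV)) * 100
Denominator = 0.0331 * 43629 = 1444.1199 kW
eta_BTE = (685 / 1444.1199) * 100 = 47.43%


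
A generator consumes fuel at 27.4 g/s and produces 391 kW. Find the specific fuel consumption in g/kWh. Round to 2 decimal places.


SFC = (mf / BP) * 3600
Rate = 27.4 / 391 = 0.070077 g/(s*kW)
SFC = 0.070077 * 3600 = 252.28 g/kWh


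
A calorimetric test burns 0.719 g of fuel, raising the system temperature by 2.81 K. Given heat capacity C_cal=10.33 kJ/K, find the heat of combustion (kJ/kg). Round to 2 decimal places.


Hc = C_cal * delta_T / m_fuel
Q_released = 10.33 * 2.81 = 29.0273 kJ
m_fuel = 0.719 g = 0.719/1000 kg = 0.000719 kg
Hc = 29.0273 / 0.000719 = 40371.77 kJ/kg


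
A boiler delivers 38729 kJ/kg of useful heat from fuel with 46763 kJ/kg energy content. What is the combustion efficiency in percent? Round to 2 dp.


Efficiency = (Q_useful / Q_fuel) * 100
Efficiency = (38729 / 46763) * 100
Efficiency = 0.8282 * 100 = 82.82%


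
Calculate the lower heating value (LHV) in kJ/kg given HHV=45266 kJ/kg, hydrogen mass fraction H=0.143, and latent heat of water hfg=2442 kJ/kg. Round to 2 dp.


LHV = HHV - hfg * 9 * H
Water correction = 2442 * 9 * 0.143 = 3142.854 kJ/kg
LHV = 45266 - 3142.854 = 42123.15 kJ/kg


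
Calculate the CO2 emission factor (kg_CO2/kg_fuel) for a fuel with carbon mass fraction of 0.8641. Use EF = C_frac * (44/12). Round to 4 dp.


EF = C_frac * (M_CO2 / M_C)
EF = 0.8641 * (44/12)
EF = 0.8641 * 3.666667 = 3.1684 kg_CO2/kg_fuel


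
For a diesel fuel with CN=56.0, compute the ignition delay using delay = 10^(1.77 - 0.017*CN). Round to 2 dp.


delay = 10^(1.77 - 0.017*CN)
Exponent = 1.77 - 0.017*56.0 = 0.8180
delay = 10^0.8180 = 6.58 ms


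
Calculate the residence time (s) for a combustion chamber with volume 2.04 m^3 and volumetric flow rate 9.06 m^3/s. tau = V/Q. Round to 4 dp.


tau = V / Q_flow
tau = 2.04 / 9.06 = 0.2252 s


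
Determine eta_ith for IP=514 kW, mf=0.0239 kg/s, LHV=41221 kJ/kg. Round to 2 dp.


eta_ith = (IP / (mf * LHV)) * 100
Denominator = 0.0239 * 41221 = 985.1819 kW
eta_ith = (514 / 985.1819) * 100 = 52.17%


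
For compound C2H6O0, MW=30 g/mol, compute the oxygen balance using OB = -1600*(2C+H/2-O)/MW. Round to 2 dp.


OB = -1600 * (2C + H/2 - O) / MW
Inner = 2*2 + 6/2 - 0 = 7.00
OB = -1600 * 7.00 / 30 = -373.33%


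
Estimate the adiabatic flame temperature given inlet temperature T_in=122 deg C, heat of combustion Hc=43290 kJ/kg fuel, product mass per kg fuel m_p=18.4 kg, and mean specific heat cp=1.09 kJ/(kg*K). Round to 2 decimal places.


T_ad = T_in + Hc / (m_p * cp)
Denominator = 18.4 * 1.09 = 20.0560
Temperature rise = 43290 / 20.0560 = 2158.46 K
T_ad = 122 + 2158.46 = 2280.46 deg C


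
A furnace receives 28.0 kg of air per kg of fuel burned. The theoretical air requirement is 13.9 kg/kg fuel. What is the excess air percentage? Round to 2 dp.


Excess air = actual - stoichiometric = 28.0 - 13.9 = 14.10 kg/kg fuel
Excess air % = (excess / stoich) * 100 = (14.10 / 13.9) * 100 = 101.44%


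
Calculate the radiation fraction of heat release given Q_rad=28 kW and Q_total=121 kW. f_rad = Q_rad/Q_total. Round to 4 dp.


f_rad = Q_rad / Q_total
f_rad = 28 / 121 = 0.2314


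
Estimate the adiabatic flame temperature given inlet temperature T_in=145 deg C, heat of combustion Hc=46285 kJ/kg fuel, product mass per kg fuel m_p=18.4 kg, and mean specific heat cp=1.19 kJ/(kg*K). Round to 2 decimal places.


T_ad = T_in + Hc / (m_p * cp)
Denominator = 18.4 * 1.19 = 21.8960
Temperature rise = 46285 / 21.8960 = 2113.86 K
T_ad = 145 + 2113.86 = 2258.86 deg C


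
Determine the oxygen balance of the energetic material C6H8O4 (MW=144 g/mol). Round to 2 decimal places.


OB = -1600 * (2C + H/2 - O) / MW
Inner = 2*6 + 8/2 - 4 = 12.00
OB = -1600 * 12.00 / 144 = -133.33%


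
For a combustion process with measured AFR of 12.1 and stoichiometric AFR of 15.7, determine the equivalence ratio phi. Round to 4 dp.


phi = AFR_stoich / AFR_actual
phi = 15.7 / 12.1 = 1.2975


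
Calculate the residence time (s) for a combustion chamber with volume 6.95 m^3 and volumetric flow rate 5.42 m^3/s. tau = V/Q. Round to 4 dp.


tau = V / Q_flow
tau = 6.95 / 5.42 = 1.2823 s


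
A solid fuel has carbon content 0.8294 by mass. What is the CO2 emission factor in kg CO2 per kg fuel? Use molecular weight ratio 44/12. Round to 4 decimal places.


EF = C_frac * (M_CO2 / M_C)
EF = 0.8294 * (44/12)
EF = 0.8294 * 3.666667 = 3.0411 kg_CO2/kg_fuel


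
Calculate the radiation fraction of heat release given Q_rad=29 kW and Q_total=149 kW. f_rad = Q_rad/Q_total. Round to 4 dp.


f_rad = Q_rad / Q_total
f_rad = 29 / 149 = 0.1946


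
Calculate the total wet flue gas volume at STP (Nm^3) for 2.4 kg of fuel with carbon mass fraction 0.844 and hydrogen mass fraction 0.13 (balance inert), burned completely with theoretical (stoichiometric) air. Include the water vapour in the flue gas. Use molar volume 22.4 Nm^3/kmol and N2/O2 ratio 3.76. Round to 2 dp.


Per kg fuel: CO2 = (C/12 kmol)*22.4 = (0.844/12)*22.4 = 1.57547 Nm^3
Per kg fuel: H2O = (H/2 kmol)*22.4 = (0.13/2)*22.4 = 1.45600 Nm^3
O2 needed per kg fuel = C/12 + H/4 = 0.844/12 + 0.13/4 = 0.10283333 kmol
Per kg fuel: N2 = O2*3.76*22.4 = 0.10283333*3.76*22.4 = 8.66103 Nm^3
Total per kg = 1.57547 + 1.45600 + 8.66103 = 11.69250 Nm^3
Total = 11.69250 * 2.4 = 28.06 Nm^3


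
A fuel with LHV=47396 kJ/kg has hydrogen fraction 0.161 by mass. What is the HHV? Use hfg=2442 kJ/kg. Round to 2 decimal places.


HHV = LHV + hfg * 9 * H
Water addition = 2442 * 9 * 0.161 = 3538.458 kJ/kg
HHV = 47396 + 3538.458 = 50934.46 kJ/kg


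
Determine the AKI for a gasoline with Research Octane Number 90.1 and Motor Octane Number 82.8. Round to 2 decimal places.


AKI = (RON + MON) / 2
AKI = (90.1 + 82.8) / 2
AKI = 172.9 / 2 = 86.45


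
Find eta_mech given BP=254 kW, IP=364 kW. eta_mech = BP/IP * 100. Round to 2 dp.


eta_mech = (BP / IP) * 100
Ratio = 254 / 364 = 0.6978
eta_mech = 0.6978 * 100 = 69.78%


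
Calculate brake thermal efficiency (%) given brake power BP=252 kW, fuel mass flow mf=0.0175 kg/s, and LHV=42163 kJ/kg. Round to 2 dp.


eta_BTE = (BP / (mf * LHV)) * 100
Denominator = 0.0175 * 42163 = 737.8525 kW
eta_BTE = (252 / 737.8525) * 100 = 34.15%


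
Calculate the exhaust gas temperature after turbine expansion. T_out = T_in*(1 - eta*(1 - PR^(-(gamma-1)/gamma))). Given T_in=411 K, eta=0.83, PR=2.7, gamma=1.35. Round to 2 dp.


T_out = T_in * (1 - eta * (1 - PR^(-(gamma-1)/gamma)))
Exponent = -(1.35-1)/1.35 = -0.25925926
PR^exp = 2.7^(-0.25925926) = 0.77297411
Factor = 1 - 0.83*(1 - 0.77297411) = 0.81156851
T_out = 411 * 0.81156851 = 333.55 K


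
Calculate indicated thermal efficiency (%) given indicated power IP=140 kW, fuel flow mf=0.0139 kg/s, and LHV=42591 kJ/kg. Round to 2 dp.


eta_ith = (IP / (mf * LHV)) * 100
Denominator = 0.0139 * 42591 = 592.0149 kW
eta_ith = (140 / 592.0149) * 100 = 23.65%


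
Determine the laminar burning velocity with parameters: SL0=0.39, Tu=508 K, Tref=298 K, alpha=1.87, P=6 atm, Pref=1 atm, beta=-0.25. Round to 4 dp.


SL = SL0 * (Tu/Tref)^alpha * (P/Pref)^beta
T ratio = 508/298 = 1.70469799
(T ratio)^alpha = 1.70469799^1.87 = 2.711320
(P/Pref)^beta = 6^(-0.25) = 0.638943
SL = 0.39 * 2.711320 * 0.638943 = 0.6756 m/s


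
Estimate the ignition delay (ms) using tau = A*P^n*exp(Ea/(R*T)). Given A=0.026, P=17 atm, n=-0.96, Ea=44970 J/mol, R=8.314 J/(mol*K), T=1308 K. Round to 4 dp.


tau = A * P^n * exp(Ea/(R*T))
P^n = 17^(-0.96) = 0.06588234
Ea/(R*T) = 44970/(8.314*1308) = 4.135282
exp(Ea/(R*T)) = 62.507211
tau = 0.026 * 0.06588234 * 62.507211 = 0.1071 ms


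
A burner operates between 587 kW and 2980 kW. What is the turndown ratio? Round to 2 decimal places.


TDR = Q_max / Q_min
TDR = 2980 / 587 = 5.08


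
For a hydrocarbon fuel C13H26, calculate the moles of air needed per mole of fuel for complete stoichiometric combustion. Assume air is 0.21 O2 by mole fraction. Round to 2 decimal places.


Balanced combustion: C13H26 + 19.5 O2 -> 13 CO2 + 13 H2O
O2 needed = C + H/4 = 13 + 26/4 = 19.50 moles
Air moles = O2 / 0.21 = 19.50 / 0.21 = 92.86 moles air


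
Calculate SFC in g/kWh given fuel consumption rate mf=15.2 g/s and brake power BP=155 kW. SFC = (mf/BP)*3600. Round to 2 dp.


SFC = (mf / BP) * 3600
Rate = 15.2 / 155 = 0.098065 g/(s*kW)
SFC = 0.098065 * 3600 = 353.03 g/kWh


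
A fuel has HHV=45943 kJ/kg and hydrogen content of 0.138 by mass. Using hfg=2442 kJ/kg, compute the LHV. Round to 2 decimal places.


LHV = HHV - hfg * 9 * H
Water correction = 2442 * 9 * 0.138 = 3032.964 kJ/kg
LHV = 45943 - 3032.964 = 42910.04 kJ/kg


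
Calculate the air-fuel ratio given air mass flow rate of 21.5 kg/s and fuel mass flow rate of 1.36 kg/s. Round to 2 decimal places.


AFR = m_air / m_fuel
AFR = 21.5 / 1.36 = 15.81


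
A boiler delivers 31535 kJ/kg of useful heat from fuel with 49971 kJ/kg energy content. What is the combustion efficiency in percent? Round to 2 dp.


Efficiency = (Q_useful / Q_fuel) * 100
Efficiency = (31535 / 49971) * 100
Efficiency = 0.6311 * 100 = 63.11%


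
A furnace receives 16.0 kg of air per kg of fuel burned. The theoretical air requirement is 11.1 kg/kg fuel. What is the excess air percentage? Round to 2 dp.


Excess air = actual - stoichiometric = 16.0 - 11.1 = 4.90 kg/kg fuel
Excess air % = (excess / stoich) * 100 = (4.90 / 11.1) * 100 = 44.14%


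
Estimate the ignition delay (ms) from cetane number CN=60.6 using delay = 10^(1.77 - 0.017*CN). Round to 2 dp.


delay = 10^(1.77 - 0.017*CN)
Exponent = 1.77 - 0.017*60.6 = 0.7398
delay = 10^0.7398 = 5.49 ms


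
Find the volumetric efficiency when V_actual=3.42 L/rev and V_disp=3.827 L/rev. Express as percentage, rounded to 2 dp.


eta_v = (V_actual / V_disp) * 100
Ratio = 3.42 / 3.827 = 0.8937
eta_v = 0.8937 * 100 = 89.37%


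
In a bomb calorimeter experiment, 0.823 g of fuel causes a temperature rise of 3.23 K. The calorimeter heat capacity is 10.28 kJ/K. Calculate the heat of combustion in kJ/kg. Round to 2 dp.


Hc = C_cal * delta_T / m_fuel
Q_released = 10.28 * 3.23 = 33.2044 kJ
m_fuel = 0.823 g = 0.823/1000 kg = 0.000823 kg
Hc = 33.2044 / 0.000823 = 40345.57 kJ/kg


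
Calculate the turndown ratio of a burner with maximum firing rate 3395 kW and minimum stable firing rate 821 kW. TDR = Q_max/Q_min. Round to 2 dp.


TDR = Q_max / Q_min
TDR = 3395 / 821 = 4.14


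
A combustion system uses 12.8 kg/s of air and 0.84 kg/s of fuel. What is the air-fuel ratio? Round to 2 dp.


AFR = m_air / m_fuel
AFR = 12.8 / 0.84 = 15.24


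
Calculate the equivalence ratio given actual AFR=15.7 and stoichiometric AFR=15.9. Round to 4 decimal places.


phi = AFR_stoich / AFR_actual
phi = 15.9 / 15.7 = 1.0127


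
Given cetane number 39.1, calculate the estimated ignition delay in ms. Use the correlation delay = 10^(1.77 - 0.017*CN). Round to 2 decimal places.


delay = 10^(1.77 - 0.017*CN)
Exponent = 1.77 - 0.017*39.1 = 1.1053
delay = 10^1.1053 = 12.74 ms


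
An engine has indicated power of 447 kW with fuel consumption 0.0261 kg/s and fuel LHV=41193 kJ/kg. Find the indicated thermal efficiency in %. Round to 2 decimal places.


eta_ith = (IP / (mf * LHV)) * 100
Denominator = 0.0261 * 41193 = 1075.1373 kW
eta_ith = (447 / 1075.1373) * 100 = 41.58%


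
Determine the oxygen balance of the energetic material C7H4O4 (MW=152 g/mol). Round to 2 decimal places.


OB = -1600 * (2C + H/2 - O) / MW
Inner = 2*7 + 4/2 - 4 = 12.00
OB = -1600 * 12.00 / 152 = -126.32%


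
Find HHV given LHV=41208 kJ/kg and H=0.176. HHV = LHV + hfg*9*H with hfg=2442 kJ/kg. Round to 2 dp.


HHV = LHV + hfg * 9 * H
Water addition = 2442 * 9 * 0.176 = 3868.128 kJ/kg
HHV = 41208 + 3868.128 = 45076.13 kJ/kg


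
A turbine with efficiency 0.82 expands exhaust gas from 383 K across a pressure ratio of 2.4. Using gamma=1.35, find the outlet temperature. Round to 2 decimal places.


T_out = T_in * (1 - eta * (1 - PR^(-(gamma-1)/gamma)))
Exponent = -(1.35-1)/1.35 = -0.25925926
PR^exp = 2.4^(-0.25925926) = 0.79694200
Factor = 1 - 0.82*(1 - 0.79694200) = 0.83349244
T_out = 383 * 0.83349244 = 319.23 K


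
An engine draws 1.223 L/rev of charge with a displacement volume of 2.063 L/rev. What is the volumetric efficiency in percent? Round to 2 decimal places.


eta_v = (V_actual / V_disp) * 100
Ratio = 1.223 / 2.063 = 0.5928
eta_v = 0.5928 * 100 = 59.28%


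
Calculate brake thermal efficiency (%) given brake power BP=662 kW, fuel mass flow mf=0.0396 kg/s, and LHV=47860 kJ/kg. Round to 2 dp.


eta_BTE = (BP / (mf * LHV)) * 100
Denominator = 0.0396 * 47860 = 1895.2560 kW
eta_BTE = (662 / 1895.2560) * 100 = 34.93%


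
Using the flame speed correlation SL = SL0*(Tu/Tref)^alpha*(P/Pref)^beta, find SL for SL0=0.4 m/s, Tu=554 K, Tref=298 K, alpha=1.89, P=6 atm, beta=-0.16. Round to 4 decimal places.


SL = SL0 * (Tu/Tref)^alpha * (P/Pref)^beta
T ratio = 554/298 = 1.85906040
(T ratio)^alpha = 1.85906040^1.89 = 3.228232
(P/Pref)^beta = 6^(-0.16) = 0.750751
SL = 0.4 * 3.228232 * 0.750751 = 0.9694 m/s


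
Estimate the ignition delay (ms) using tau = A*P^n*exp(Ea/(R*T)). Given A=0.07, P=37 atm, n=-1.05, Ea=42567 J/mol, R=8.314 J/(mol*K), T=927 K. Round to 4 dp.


tau = A * P^n * exp(Ea/(R*T))
P^n = 37^(-1.05) = 0.02256255
Ea/(R*T) = 42567/(8.314*927) = 5.523105
exp(Ea/(R*T)) = 250.411325
tau = 0.07 * 0.02256255 * 250.411325 = 0.3955 ms


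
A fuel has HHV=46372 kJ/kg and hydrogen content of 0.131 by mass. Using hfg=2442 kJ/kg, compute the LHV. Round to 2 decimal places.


LHV = HHV - hfg * 9 * H
Water correction = 2442 * 9 * 0.131 = 2879.118 kJ/kg
LHV = 46372 - 2879.118 = 43492.88 kJ/kg


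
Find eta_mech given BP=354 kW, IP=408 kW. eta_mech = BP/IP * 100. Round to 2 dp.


eta_mech = (BP / IP) * 100
Ratio = 354 / 408 = 0.8676
eta_mech = 0.8676 * 100 = 86.76%


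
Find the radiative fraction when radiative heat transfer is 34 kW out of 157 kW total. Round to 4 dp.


f_rad = Q_rad / Q_total
f_rad = 34 / 157 = 0.2166


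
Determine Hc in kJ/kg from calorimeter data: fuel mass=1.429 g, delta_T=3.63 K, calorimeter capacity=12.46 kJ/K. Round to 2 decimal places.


Hc = C_cal * delta_T / m_fuel
Q_released = 12.46 * 3.63 = 45.2298 kJ
m_fuel = 1.429 g = 1.429/1000 kg = 0.001429 kg
Hc = 45.2298 / 0.001429 = 31651.36 kJ/kg


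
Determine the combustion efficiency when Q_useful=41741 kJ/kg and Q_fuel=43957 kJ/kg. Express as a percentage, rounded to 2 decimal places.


Efficiency = (Q_useful / Q_fuel) * 100
Efficiency = (41741 / 43957) * 100
Efficiency = 0.9496 * 100 = 94.96%


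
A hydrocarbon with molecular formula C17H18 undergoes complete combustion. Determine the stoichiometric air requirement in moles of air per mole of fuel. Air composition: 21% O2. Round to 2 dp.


Balanced combustion: C17H18 + 21.5 O2 -> 17 CO2 + 9 H2O
O2 needed = C + H/4 = 17 + 18/4 = 21.50 moles
Air moles = O2 / 0.21 = 21.50 / 0.21 = 102.38 moles air


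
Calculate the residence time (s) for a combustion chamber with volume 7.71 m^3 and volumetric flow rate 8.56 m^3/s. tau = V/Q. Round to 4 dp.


tau = V / Q_flow
tau = 7.71 / 8.56 = 0.9007 s


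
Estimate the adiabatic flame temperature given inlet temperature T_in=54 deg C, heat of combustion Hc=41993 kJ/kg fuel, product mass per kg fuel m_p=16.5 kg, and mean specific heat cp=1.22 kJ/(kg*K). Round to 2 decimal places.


T_ad = T_in + Hc / (m_p * cp)
Denominator = 16.5 * 1.22 = 20.1300
Temperature rise = 41993 / 20.1300 = 2086.09 K
T_ad = 54 + 2086.09 = 2140.09 deg C


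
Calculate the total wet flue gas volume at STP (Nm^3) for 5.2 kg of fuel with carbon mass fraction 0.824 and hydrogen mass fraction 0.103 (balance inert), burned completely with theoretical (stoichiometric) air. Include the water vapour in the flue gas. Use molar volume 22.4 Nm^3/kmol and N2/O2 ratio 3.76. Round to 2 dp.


Per kg fuel: CO2 = (C/12 kmol)*22.4 = (0.824/12)*22.4 = 1.53813 Nm^3
Per kg fuel: H2O = (H/2 kmol)*22.4 = (0.103/2)*22.4 = 1.15360 Nm^3
O2 needed per kg fuel = C/12 + H/4 = 0.824/12 + 0.103/4 = 0.09441667 kmol
Per kg fuel: N2 = O2*3.76*22.4 = 0.09441667*3.76*22.4 = 7.95215 Nm^3
Total per kg = 1.53813 + 1.15360 + 7.95215 = 10.64388 Nm^3
Total = 10.64388 * 5.2 = 55.35 Nm^3


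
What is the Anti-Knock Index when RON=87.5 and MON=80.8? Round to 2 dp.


AKI = (RON + MON) / 2
AKI = (87.5 + 80.8) / 2
AKI = 168.3 / 2 = 84.15


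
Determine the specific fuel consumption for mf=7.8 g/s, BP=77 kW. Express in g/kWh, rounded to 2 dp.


SFC = (mf / BP) * 3600
Rate = 7.8 / 77 = 0.101299 g/(s*kW)
SFC = 0.101299 * 3600 = 364.68 g/kWh


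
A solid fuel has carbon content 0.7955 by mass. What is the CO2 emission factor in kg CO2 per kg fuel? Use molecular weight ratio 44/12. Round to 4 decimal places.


EF = C_frac * (M_CO2 / M_C)
EF = 0.7955 * (44/12)
EF = 0.7955 * 3.666667 = 2.9168 kg_CO2/kg_fuel


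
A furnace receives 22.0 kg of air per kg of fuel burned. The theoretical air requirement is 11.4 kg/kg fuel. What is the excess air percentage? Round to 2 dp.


Excess air = actual - stoichiometric = 22.0 - 11.4 = 10.60 kg/kg fuel
Excess air % = (excess / stoich) * 100 = (10.60 / 11.4) * 100 = 92.98%


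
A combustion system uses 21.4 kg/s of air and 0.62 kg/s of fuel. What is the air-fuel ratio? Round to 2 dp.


AFR = m_air / m_fuel
AFR = 21.4 / 0.62 = 34.52


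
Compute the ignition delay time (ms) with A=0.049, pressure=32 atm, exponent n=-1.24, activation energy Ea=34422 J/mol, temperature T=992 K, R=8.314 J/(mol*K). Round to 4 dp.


tau = A * P^n * exp(Ea/(R*T))
P^n = 32^(-1.24) = 0.01360235
Ea/(R*T) = 34422/(8.314*992) = 4.173634
exp(Ea/(R*T)) = 64.951085
tau = 0.049 * 0.01360235 * 64.951085 = 0.0433 ms


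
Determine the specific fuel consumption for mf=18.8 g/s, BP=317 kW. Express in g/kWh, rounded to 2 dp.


SFC = (mf / BP) * 3600
Rate = 18.8 / 317 = 0.059306 g/(s*kW)
SFC = 0.059306 * 3600 = 213.50 g/kWh


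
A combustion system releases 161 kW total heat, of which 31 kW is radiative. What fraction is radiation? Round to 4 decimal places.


f_rad = Q_rad / Q_total
f_rad = 31 / 161 = 0.1925


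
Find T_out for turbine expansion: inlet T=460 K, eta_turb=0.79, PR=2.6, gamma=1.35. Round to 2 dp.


T_out = T_in * (1 - eta * (1 - PR^(-(gamma-1)/gamma)))
Exponent = -(1.35-1)/1.35 = -0.25925926
PR^exp = 2.6^(-0.25925926) = 0.78057442
Factor = 1 - 0.79*(1 - 0.78057442) = 0.82665379
T_out = 460 * 0.82665379 = 380.26 K


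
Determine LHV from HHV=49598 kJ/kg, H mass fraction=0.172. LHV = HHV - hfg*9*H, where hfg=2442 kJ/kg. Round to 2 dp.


LHV = HHV - hfg * 9 * H
Water correction = 2442 * 9 * 0.172 = 3780.216 kJ/kg
LHV = 49598 - 3780.216 = 45817.78 kJ/kg


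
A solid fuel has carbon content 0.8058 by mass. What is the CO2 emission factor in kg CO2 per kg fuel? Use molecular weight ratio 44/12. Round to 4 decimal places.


EF = C_frac * (M_CO2 / M_C)
EF = 0.8058 * (44/12)
EF = 0.8058 * 3.666667 = 2.9546 kg_CO2/kg_fuel


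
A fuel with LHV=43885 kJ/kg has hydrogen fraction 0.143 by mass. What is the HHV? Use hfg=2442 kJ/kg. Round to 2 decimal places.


HHV = LHV + hfg * 9 * H
Water addition = 2442 * 9 * 0.143 = 3142.854 kJ/kg
HHV = 43885 + 3142.854 = 47027.85 kJ/kg


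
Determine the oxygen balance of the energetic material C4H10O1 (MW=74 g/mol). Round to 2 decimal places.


OB = -1600 * (2C + H/2 - O) / MW
Inner = 2*4 + 10/2 - 1 = 12.00
OB = -1600 * 12.00 / 74 = -259.46%


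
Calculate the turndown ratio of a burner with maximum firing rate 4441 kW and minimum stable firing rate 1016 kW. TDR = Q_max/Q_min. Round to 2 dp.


TDR = Q_max / Q_min
TDR = 4441 / 1016 = 4.37


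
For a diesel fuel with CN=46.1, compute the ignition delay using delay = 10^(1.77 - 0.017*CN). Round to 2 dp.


delay = 10^(1.77 - 0.017*CN)
Exponent = 1.77 - 0.017*46.1 = 0.9863
delay = 10^0.9863 = 9.69 ms


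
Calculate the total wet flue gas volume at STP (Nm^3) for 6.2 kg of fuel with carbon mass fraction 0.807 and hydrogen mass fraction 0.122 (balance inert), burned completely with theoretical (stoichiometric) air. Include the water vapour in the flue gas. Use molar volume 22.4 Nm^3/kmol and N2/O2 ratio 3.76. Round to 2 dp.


Per kg fuel: CO2 = (C/12 kmol)*22.4 = (0.807/12)*22.4 = 1.50640 Nm^3
Per kg fuel: H2O = (H/2 kmol)*22.4 = (0.122/2)*22.4 = 1.36640 Nm^3
O2 needed per kg fuel = C/12 + H/4 = 0.807/12 + 0.122/4 = 0.09775000 kmol
Per kg fuel: N2 = O2*3.76*22.4 = 0.09775000*3.76*22.4 = 8.23290 Nm^3
Total per kg = 1.50640 + 1.36640 + 8.23290 = 11.10570 Nm^3
Total = 11.10570 * 6.2 = 68.86 Nm^3


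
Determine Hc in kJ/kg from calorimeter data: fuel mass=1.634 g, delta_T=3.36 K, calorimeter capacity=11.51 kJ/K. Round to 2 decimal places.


Hc = C_cal * delta_T / m_fuel
Q_released = 11.51 * 3.36 = 38.6736 kJ
m_fuel = 1.634 g = 1.634/1000 kg = 0.001634 kg
Hc = 38.6736 / 0.001634 = 23668.05 kJ/kg


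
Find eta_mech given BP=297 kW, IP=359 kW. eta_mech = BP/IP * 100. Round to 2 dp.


eta_mech = (BP / IP) * 100
Ratio = 297 / 359 = 0.8273
eta_mech = 0.8273 * 100 = 82.73%


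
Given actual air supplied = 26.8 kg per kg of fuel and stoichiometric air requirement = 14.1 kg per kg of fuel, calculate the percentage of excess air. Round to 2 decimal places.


Excess air = actual - stoichiometric = 26.8 - 14.1 = 12.70 kg/kg fuel
Excess air % = (excess / stoich) * 100 = (12.70 / 14.1) * 100 = 90.07%


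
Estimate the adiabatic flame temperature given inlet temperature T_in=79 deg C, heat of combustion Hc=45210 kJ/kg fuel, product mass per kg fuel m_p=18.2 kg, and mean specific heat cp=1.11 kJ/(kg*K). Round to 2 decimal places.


T_ad = T_in + Hc / (m_p * cp)
Denominator = 18.2 * 1.11 = 20.2020
Temperature rise = 45210 / 20.2020 = 2237.90 K
T_ad = 79 + 2237.90 = 2316.90 deg C


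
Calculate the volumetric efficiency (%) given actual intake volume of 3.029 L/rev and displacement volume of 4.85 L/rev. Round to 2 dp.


eta_v = (V_actual / V_disp) * 100
Ratio = 3.029 / 4.85 = 0.6245
eta_v = 0.6245 * 100 = 62.45%


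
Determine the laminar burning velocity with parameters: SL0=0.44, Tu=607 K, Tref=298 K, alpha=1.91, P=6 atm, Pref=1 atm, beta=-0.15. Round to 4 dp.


SL = SL0 * (Tu/Tref)^alpha * (P/Pref)^beta
T ratio = 607/298 = 2.03691275
(T ratio)^alpha = 2.03691275^1.91 = 3.891682
(P/Pref)^beta = 6^(-0.15) = 0.764324
SL = 0.44 * 3.891682 * 0.764324 = 1.3088 m/s


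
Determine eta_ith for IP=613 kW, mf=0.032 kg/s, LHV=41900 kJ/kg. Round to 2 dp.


eta_ith = (IP / (mf * LHV)) * 100
Denominator = 0.032 * 41900 = 1340.8000 kW
eta_ith = (613 / 1340.8000) * 100 = 45.72%


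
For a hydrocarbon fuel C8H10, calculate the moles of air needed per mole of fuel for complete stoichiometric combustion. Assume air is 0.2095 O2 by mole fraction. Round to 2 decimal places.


Balanced combustion: C8H10 + 10.5 O2 -> 8 CO2 + 5 H2O
O2 needed = C + H/4 = 8 + 10/4 = 10.50 moles
Air moles = O2 / 0.2095 = 10.50 / 0.2095 = 50.12 moles air


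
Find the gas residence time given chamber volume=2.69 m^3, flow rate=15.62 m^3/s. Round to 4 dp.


tau = V / Q_flow
tau = 2.69 / 15.62 = 0.1722 s


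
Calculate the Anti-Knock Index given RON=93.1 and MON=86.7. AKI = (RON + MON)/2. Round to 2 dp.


AKI = (RON + MON) / 2
AKI = (93.1 + 86.7) / 2
AKI = 179.8 / 2 = 89.90


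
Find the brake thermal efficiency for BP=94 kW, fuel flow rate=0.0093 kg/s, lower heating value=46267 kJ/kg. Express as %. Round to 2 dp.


eta_BTE = (BP / (mf * LHV)) * 100
Denominator = 0.0093 * 46267 = 430.2831 kW
eta_BTE = (94 / 430.2831) * 100 = 21.85%


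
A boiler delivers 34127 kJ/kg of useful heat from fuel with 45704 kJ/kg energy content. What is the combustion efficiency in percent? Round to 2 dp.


Efficiency = (Q_useful / Q_fuel) * 100
Efficiency = (34127 / 45704) * 100
Efficiency = 0.7467 * 100 = 74.67%


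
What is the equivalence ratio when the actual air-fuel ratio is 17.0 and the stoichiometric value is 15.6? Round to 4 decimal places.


phi = AFR_stoich / AFR_actual
phi = 15.6 / 17.0 = 0.9176


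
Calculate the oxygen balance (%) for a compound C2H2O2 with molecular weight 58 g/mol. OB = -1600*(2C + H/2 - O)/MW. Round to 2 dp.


OB = -1600 * (2C + H/2 - O) / MW
Inner = 2*2 + 2/2 - 2 = 3.00
OB = -1600 * 3.00 / 58 = -82.76%


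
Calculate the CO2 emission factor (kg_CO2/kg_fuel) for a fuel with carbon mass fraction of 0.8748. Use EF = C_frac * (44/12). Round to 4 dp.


EF = C_frac * (M_CO2 / M_C)
EF = 0.8748 * (44/12)
EF = 0.8748 * 3.666667 = 3.2076 kg_CO2/kg_fuel


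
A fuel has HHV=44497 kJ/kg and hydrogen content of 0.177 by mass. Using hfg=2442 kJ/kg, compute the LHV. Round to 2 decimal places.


LHV = HHV - hfg * 9 * H
Water correction = 2442 * 9 * 0.177 = 3890.106 kJ/kg
LHV = 44497 - 3890.106 = 40606.89 kJ/kg


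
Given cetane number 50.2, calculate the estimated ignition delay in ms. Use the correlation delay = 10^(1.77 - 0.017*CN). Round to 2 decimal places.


delay = 10^(1.77 - 0.017*CN)
Exponent = 1.77 - 0.017*50.2 = 0.9166
delay = 10^0.9166 = 8.25 ms


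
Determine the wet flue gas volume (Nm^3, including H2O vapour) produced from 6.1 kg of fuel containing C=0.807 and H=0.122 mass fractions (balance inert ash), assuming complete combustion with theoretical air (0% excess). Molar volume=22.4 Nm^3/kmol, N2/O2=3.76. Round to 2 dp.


Per kg fuel: CO2 = (C/12 kmol)*22.4 = (0.807/12)*22.4 = 1.50640 Nm^3
Per kg fuel: H2O = (H/2 kmol)*22.4 = (0.122/2)*22.4 = 1.36640 Nm^3
O2 needed per kg fuel = C/12 + H/4 = 0.807/12 + 0.122/4 = 0.09775000 kmol
Per kg fuel: N2 = O2*3.76*22.4 = 0.09775000*3.76*22.4 = 8.23290 Nm^3
Total per kg = 1.50640 + 1.36640 + 8.23290 = 11.10570 Nm^3
Total = 11.10570 * 6.1 = 67.74 Nm^3


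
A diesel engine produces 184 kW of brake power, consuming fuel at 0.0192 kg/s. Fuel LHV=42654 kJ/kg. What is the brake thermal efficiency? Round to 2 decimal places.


eta_BTE = (BP / (mf * LHV)) * 100
Denominator = 0.0192 * 42654 = 818.9568 kW
eta_BTE = (184 / 818.9568) * 100 = 22.47%


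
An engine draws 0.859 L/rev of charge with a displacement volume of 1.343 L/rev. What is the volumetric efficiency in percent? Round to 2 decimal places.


eta_v = (V_actual / V_disp) * 100
Ratio = 0.859 / 1.343 = 0.6396
eta_v = 0.6396 * 100 = 63.96%


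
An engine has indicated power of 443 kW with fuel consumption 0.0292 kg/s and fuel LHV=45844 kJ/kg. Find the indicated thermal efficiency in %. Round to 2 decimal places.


eta_ith = (IP / (mf * LHV)) * 100
Denominator = 0.0292 * 45844 = 1338.6448 kW
eta_ith = (443 / 1338.6448) * 100 = 33.09%


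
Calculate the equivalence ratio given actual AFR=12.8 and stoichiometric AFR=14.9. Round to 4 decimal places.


phi = AFR_stoich / AFR_actual
phi = 14.9 / 12.8 = 1.1641


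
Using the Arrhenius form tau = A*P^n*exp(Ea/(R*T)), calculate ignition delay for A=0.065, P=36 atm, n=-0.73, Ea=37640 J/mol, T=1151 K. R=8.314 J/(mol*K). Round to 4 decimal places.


tau = A * P^n * exp(Ea/(R*T))
P^n = 36^(-0.73) = 0.07309694
Ea/(R*T) = 37640/(8.314*1151) = 3.933365
exp(Ea/(R*T)) = 51.078578
tau = 0.065 * 0.07309694 * 51.078578 = 0.2427 ms


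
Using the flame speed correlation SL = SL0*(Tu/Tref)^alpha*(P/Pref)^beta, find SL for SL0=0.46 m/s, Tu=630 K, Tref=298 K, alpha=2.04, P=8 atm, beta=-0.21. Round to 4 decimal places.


SL = SL0 * (Tu/Tref)^alpha * (P/Pref)^beta
T ratio = 630/298 = 2.11409396
(T ratio)^alpha = 2.11409396^2.04 = 4.605254
(P/Pref)^beta = 8^(-0.21) = 0.646176
SL = 0.46 * 4.605254 * 0.646176 = 1.3689 m/s


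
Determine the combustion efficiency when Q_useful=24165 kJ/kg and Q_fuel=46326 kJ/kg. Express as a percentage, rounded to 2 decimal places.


Efficiency = (Q_useful / Q_fuel) * 100
Efficiency = (24165 / 46326) * 100
Efficiency = 0.5216 * 100 = 52.16%


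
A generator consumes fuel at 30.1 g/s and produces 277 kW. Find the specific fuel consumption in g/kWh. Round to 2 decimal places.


SFC = (mf / BP) * 3600
Rate = 30.1 / 277 = 0.108664 g/(s*kW)
SFC = 0.108664 * 3600 = 391.19 g/kWh


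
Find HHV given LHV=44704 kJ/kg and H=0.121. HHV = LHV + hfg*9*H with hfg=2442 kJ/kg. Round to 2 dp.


HHV = LHV + hfg * 9 * H
Water addition = 2442 * 9 * 0.121 = 2659.338 kJ/kg
HHV = 44704 + 2659.338 = 47363.34 kJ/kg


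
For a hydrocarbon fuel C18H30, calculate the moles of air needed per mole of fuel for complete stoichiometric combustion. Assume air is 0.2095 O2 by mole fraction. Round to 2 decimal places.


Balanced combustion: C18H30 + 25.5 O2 -> 18 CO2 + 15 H2O
O2 needed = C + H/4 = 18 + 30/4 = 25.50 moles
Air moles = O2 / 0.2095 = 25.50 / 0.2095 = 121.72 moles air


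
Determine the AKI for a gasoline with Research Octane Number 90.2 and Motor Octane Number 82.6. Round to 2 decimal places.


AKI = (RON + MON) / 2
AKI = (90.2 + 82.6) / 2
AKI = 172.8 / 2 = 86.40


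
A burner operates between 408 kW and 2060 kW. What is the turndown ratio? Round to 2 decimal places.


TDR = Q_max / Q_min
TDR = 2060 / 408 = 5.05


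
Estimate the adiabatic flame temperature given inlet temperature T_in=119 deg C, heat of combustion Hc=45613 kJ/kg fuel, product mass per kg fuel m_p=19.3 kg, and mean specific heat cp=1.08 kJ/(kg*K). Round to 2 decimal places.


T_ad = T_in + Hc / (m_p * cp)
Denominator = 19.3 * 1.08 = 20.8440
Temperature rise = 45613 / 20.8440 = 2188.30 K
T_ad = 119 + 2188.30 = 2307.30 deg C


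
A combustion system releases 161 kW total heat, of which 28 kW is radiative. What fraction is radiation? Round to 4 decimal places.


f_rad = Q_rad / Q_total
f_rad = 28 / 161 = 0.1739


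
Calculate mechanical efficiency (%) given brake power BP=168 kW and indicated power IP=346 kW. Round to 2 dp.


eta_mech = (BP / IP) * 100
Ratio = 168 / 346 = 0.4855
eta_mech = 0.4855 * 100 = 48.55%


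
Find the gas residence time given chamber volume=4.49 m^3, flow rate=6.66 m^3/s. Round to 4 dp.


tau = V / Q_flow
tau = 4.49 / 6.66 = 0.6742 s


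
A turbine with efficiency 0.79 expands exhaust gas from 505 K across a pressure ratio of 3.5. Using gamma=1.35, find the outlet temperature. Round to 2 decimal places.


T_out = T_in * (1 - eta * (1 - PR^(-(gamma-1)/gamma)))
Exponent = -(1.35-1)/1.35 = -0.25925926
PR^exp = 3.5^(-0.25925926) = 0.72267881
Factor = 1 - 0.79*(1 - 0.72267881) = 0.78091626
T_out = 505 * 0.78091626 = 394.36 K


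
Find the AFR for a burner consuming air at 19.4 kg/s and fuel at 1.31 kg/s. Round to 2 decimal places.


AFR = m_air / m_fuel
AFR = 19.4 / 1.31 = 14.81


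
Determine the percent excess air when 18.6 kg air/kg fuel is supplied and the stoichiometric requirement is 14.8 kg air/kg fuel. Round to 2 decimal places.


Excess air = actual - stoichiometric = 18.6 - 14.8 = 3.80 kg/kg fuel
Excess air % = (excess / stoich) * 100 = (3.80 / 14.8) * 100 = 25.68%


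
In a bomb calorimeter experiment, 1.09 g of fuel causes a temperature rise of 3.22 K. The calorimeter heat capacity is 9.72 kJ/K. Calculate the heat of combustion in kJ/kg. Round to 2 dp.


Hc = C_cal * delta_T / m_fuel
Q_released = 9.72 * 3.22 = 31.2984 kJ
m_fuel = 1.09 g = 1.09/1000 kg = 0.001090 kg
Hc = 31.2984 / 0.001090 = 28714.13 kJ/kg


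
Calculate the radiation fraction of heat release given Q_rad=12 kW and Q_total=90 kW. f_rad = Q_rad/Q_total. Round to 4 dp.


f_rad = Q_rad / Q_total
f_rad = 12 / 90 = 0.1333


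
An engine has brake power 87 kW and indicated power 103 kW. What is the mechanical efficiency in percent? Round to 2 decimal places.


eta_mech = (BP / IP) * 100
Ratio = 87 / 103 = 0.8447
eta_mech = 0.8447 * 100 = 84.47%


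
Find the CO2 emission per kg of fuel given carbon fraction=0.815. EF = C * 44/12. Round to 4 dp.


EF = C_frac * (M_CO2 / M_C)
EF = 0.815 * (44/12)
EF = 0.815 * 3.666667 = 2.9883 kg_CO2/kg_fuel


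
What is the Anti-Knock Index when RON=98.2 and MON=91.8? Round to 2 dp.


AKI = (RON + MON) / 2
AKI = (98.2 + 91.8) / 2
AKI = 190.0 / 2 = 95.00


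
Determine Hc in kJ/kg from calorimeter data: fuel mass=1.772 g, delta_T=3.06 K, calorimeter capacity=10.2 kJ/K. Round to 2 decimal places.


Hc = C_cal * delta_T / m_fuel
Q_released = 10.2 * 3.06 = 31.2120 kJ
m_fuel = 1.772 g = 1.772/1000 kg = 0.001772 kg
Hc = 31.2120 / 0.001772 = 17614.00 kJ/kg


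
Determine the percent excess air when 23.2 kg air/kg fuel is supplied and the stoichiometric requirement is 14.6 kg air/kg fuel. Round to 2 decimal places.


Excess air = actual - stoichiometric = 23.2 - 14.6 = 8.60 kg/kg fuel
Excess air % = (excess / stoich) * 100 = (8.60 / 14.6) * 100 = 58.90%


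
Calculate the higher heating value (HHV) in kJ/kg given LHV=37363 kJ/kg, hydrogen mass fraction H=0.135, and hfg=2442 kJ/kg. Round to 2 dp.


HHV = LHV + hfg * 9 * H
Water addition = 2442 * 9 * 0.135 = 2967.030 kJ/kg
HHV = 37363 + 2967.030 = 40330.03 kJ/kg


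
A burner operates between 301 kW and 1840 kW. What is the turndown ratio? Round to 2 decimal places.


TDR = Q_max / Q_min
TDR = 1840 / 301 = 6.11


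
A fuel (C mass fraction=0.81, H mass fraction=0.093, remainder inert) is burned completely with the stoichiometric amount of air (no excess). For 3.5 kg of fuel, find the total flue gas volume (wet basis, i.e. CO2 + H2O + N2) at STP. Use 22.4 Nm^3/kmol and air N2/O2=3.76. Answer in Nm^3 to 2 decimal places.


Per kg fuel: CO2 = (C/12 kmol)*22.4 = (0.81/12)*22.4 = 1.51200 Nm^3
Per kg fuel: H2O = (H/2 kmol)*22.4 = (0.093/2)*22.4 = 1.04160 Nm^3
O2 needed per kg fuel = C/12 + H/4 = 0.81/12 + 0.093/4 = 0.09075000 kmol
Per kg fuel: N2 = O2*3.76*22.4 = 0.09075000*3.76*22.4 = 7.64333 Nm^3
Total per kg = 1.51200 + 1.04160 + 7.64333 = 10.19693 Nm^3
Total = 10.19693 * 3.5 = 35.69 Nm^3


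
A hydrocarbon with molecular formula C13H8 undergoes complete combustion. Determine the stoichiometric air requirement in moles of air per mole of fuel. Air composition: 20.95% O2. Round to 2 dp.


Balanced combustion: C13H8 + 15 O2 -> 13 CO2 + 4 H2O
O2 needed = C + H/4 = 13 + 8/4 = 15.00 moles
Air moles = O2 / 0.2095 = 15.00 / 0.2095 = 71.60 moles air


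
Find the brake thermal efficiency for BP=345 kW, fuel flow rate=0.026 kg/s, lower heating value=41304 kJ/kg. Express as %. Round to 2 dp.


eta_BTE = (BP / (mf * LHV)) * 100
Denominator = 0.026 * 41304 = 1073.9040 kW
eta_BTE = (345 / 1073.9040) * 100 = 32.13%


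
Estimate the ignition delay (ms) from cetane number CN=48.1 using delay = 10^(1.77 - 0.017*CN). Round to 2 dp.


delay = 10^(1.77 - 0.017*CN)
Exponent = 1.77 - 0.017*48.1 = 0.9523
delay = 10^0.9523 = 8.96 ms


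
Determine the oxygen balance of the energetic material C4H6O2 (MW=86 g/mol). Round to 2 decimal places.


OB = -1600 * (2C + H/2 - O) / MW
Inner = 2*4 + 6/2 - 2 = 9.00
OB = -1600 * 9.00 / 86 = -167.44%


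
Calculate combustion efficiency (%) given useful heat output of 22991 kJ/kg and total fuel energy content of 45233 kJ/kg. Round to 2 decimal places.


Efficiency = (Q_useful / Q_fuel) * 100
Efficiency = (22991 / 45233) * 100
Efficiency = 0.5083 * 100 = 50.83%


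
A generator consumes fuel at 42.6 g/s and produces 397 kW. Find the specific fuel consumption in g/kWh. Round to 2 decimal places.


SFC = (mf / BP) * 3600
Rate = 42.6 / 397 = 0.107305 g/(s*kW)
SFC = 0.107305 * 3600 = 386.30 g/kWh


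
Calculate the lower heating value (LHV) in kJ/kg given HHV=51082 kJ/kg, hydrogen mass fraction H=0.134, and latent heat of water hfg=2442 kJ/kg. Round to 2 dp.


LHV = HHV - hfg * 9 * H
Water correction = 2442 * 9 * 0.134 = 2945.052 kJ/kg
LHV = 51082 - 2945.052 = 48136.95 kJ/kg


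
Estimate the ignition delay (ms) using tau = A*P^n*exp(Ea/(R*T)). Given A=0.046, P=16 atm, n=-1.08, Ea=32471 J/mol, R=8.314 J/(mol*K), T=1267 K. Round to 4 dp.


tau = A * P^n * exp(Ea/(R*T))
P^n = 16^(-1.08) = 0.05006687
Ea/(R*T) = 32471/(8.314*1267) = 3.082542
exp(Ea/(R*T)) = 21.813787
tau = 0.046 * 0.05006687 * 21.813787 = 0.0502 ms


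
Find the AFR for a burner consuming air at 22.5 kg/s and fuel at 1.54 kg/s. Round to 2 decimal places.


AFR = m_air / m_fuel
AFR = 22.5 / 1.54 = 14.61


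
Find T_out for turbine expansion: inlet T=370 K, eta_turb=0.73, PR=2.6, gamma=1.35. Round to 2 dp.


T_out = T_in * (1 - eta * (1 - PR^(-(gamma-1)/gamma)))
Exponent = -(1.35-1)/1.35 = -0.25925926
PR^exp = 2.6^(-0.25925926) = 0.78057442
Factor = 1 - 0.73*(1 - 0.78057442) = 0.83981933
T_out = 370 * 0.83981933 = 310.73 K


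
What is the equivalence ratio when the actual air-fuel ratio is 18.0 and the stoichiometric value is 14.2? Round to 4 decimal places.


phi = AFR_stoich / AFR_actual
phi = 14.2 / 18.0 = 0.7889


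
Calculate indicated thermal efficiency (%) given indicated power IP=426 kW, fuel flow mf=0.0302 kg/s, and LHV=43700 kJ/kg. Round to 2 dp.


eta_ith = (IP / (mf * LHV)) * 100
Denominator = 0.0302 * 43700 = 1319.7400 kW
eta_ith = (426 / 1319.7400) * 100 = 32.28%


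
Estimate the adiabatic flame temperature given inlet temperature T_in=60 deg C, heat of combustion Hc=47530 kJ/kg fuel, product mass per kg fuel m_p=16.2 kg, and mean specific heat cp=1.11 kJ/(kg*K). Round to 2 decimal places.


T_ad = T_in + Hc / (m_p * cp)
Denominator = 16.2 * 1.11 = 17.9820
Temperature rise = 47530 / 17.9820 = 2643.20 K
T_ad = 60 + 2643.20 = 2703.20 deg C


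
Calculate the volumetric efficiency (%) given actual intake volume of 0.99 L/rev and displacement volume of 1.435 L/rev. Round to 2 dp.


eta_v = (V_actual / V_disp) * 100
Ratio = 0.99 / 1.435 = 0.6899
eta_v = 0.6899 * 100 = 68.99%


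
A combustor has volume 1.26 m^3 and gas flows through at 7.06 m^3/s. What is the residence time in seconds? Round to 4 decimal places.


tau = V / Q_flow
tau = 1.26 / 7.06 = 0.1785 s


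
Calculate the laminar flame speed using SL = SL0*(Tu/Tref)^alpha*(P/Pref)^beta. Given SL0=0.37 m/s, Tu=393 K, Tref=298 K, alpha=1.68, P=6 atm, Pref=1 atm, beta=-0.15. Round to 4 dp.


SL = SL0 * (Tu/Tref)^alpha * (P/Pref)^beta
T ratio = 393/298 = 1.31879195
(T ratio)^alpha = 1.31879195^1.68 = 1.591828
(P/Pref)^beta = 6^(-0.15) = 0.764324
SL = 0.37 * 1.591828 * 0.764324 = 0.4502 m/s


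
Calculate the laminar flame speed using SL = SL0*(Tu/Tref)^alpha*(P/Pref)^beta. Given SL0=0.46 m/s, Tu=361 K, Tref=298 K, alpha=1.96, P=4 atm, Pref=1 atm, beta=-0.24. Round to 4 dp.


SL = SL0 * (Tu/Tref)^alpha * (P/Pref)^beta
T ratio = 361/298 = 1.21140940
(T ratio)^alpha = 1.21140940^1.96 = 1.456298
(P/Pref)^beta = 4^(-0.24) = 0.716978
SL = 0.46 * 1.456298 * 0.716978 = 0.4803 m/s
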